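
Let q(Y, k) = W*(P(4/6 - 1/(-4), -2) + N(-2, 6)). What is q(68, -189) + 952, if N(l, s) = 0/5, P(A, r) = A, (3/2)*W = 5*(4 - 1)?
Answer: 5767/6 ≈ 961.17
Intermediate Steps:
W = 10 (W = 2*(5*(4 - 1))/3 = 2*(5*3)/3 = (⅔)*15 = 10)
N(l, s) = 0 (N(l, s) = 0*(⅕) = 0)
q(Y, k) = 55/6 (q(Y, k) = 10*((4/6 - 1/(-4)) + 0) = 10*((4*(⅙) - 1*(-¼)) + 0) = 10*((⅔ + ¼) + 0) = 10*(11/12 + 0) = 10*(11/12) = 55/6)
q(68, -189) + 952 = 55/6 + 952 = 5767/6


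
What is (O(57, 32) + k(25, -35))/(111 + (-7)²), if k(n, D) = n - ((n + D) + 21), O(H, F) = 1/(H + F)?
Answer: 1247/14240 ≈ 0.087570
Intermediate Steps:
O(H, F) = 1/(F + H)
k(n, D) = -21 - D (k(n, D) = n - ((D + n) + 21) = n - (21 + D + n) = n + (-21 - D - n) = -21 - D)
(O(57, 32) + k(25, -35))/(111 + (-7)²) = (1/(32 + 57) + (-21 - 1*(-35)))/(111 + (-7)²) = (1/89 + (-21 + 35))/(111 + 49) = (1/89 + 14)/160 = (1247/89)*(1/160) = 1247/14240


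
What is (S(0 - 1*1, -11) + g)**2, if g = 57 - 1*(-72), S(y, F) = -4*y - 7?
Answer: 15876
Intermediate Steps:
S(y, F) = -7 - 4*y
g = 129 (g = 57 + 72 = 129)
(S(0 - 1*1, -11) + g)**2 = ((-7 - 4*(0 - 1*1)) + 129)**2 = ((-7 - 4*(0 - 1)) + 129)**2 = ((-7 - 4*(-1)) + 129)**2 = ((-7 + 4) + 129)**2 = (-3 + 129)**2 = 126**2 = 15876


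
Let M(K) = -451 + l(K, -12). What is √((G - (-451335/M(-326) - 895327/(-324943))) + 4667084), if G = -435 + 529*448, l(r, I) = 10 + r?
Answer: √304558976250865895380367/249231281 ≈ 2214.3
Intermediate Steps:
G = 236557 (G = -435 + 236992 = 236557)
M(K) = -441 + K (M(K) = -451 + (10 + K) = -441 + K)
√((G - (-451335/M(-326) - 895327/(-324943))) + 4667084) = √((236557 - (-451335/(-441 - 326) - 895327/(-324943))) + 4667084) = √((236557 - (-451335/(-767) - 895327*(-1/324943))) + 4667084) = √((236557 - (-451335*(-1/767) + 895327/324943)) + 4667084) = √((236557 - (451335/767 + 895327/324943)) + 4667084) = √((236557 - 1*147344864714/249231281) + 4667084) = √((236557 - 147344864714/249231281) + 4667084) = √(58810059274803/249231281 + 4667084) = √(1221993383129407/249231281) = √304558976250865895380367/249231281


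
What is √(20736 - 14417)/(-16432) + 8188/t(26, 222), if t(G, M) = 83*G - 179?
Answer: 8188/1979 - √6319/16432 ≈ 4.1326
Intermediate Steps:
t(G, M) = -179 + 83*G
√(20736 - 14417)/(-16432) + 8188/t(26, 222) = √(20736 - 14417)/(-16432) + 8188/(-179 + 83*26) = √6319*(-1/16432) + 8188/(-179 + 2158) = -√6319/16432 + 8188/1979 = 8188/1979 - √6319/16432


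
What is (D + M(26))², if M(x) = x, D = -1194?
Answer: 1364224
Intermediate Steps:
(D + M(26))² = (-1194 + 26)² = (-1168)² = 1364224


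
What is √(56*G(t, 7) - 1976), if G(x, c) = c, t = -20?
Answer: 12*I*√11 ≈ 39.799*I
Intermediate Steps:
√(56*G(t, 7) - 1976) = √(56*7 - 1976) = √(392 - 1976) = √(-1584) = 12*I*√11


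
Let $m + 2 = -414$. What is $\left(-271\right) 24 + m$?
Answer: $-6920$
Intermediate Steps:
$m = -416$ ($m = -2 - 414 = -416$)
$\left(-271\right) 24 + m = \left(-271\right) 24 - 416 = -6504 - 416 = -6920$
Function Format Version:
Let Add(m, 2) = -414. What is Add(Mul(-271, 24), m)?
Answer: -6920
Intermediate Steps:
m = -416 (m = Add(-2, -414) = -416)
Add(Mul(-271, 24), m) = Add(Mul(-271, 24), -416) = Add(-6504, -416) = -6920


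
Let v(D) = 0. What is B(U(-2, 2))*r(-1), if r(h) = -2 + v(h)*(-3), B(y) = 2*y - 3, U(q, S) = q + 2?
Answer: 6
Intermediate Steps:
U(q, S) = 2 + q
B(y) = -3 + 2*y
r(h) = -2 (r(h) = -2 + 0*(-3) = -2 + 0 = -2)
B(U(-2, 2))*r(-1) = (-3 + 2*(2 - 2))*(-2) = (-3 + 2*0)*(-2) = (-3 + 0)*(-2) = -3*(-2) = 6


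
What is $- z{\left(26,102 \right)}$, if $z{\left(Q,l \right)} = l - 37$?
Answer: $-65$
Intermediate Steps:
$z{\left(Q,l \right)} = -37 + l$
$- z{\left(26,102 \right)} = - (-37 + 102) = \left(-1\right) 65 = -65$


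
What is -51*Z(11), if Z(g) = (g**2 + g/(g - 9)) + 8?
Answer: -13719/2 ≈ -6859.5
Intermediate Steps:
Z(g) = 8 + g**2 + g/(-9 + g) (Z(g) = (g**2 + g/(-9 + g)) + 8 = 8 + g**2 + g/(-9 + g))
-51*Z(11) = -51*(-72 + 11**3 - 9*11**2 + 9*11)/(-9 + 11) = -51*(-72 + 1331 - 9*121 + 99)/2 = -51*(-72 + 1331 - 1089 + 99)/2 = -51*269/2 = -13719/2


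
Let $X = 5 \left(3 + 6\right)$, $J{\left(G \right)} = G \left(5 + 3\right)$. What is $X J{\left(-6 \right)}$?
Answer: $-2160$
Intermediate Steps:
$J{\left(G \right)} = 8 G$ ($J{\left(G \right)} = G 8 = 8 G$)
$X = 45$ ($X = 5 \cdot 9 = 45$)
$X J{\left(-6 \right)} = 45 \cdot 8 \left(-6\right) = 45 \left(-48\right) = -2160$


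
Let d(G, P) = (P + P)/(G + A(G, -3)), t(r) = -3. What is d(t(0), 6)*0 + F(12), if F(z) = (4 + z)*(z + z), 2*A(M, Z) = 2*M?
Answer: 384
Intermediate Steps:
A(M, Z) = M (A(M, Z) = (2*M)/2 = M)
F(z) = 2*z*(4 + z) (F(z) = (4 + z)*(2*z) = 2*z*(4 + z))
d(G, P) = P/G (d(G, P) = (P + P)/(G + G) = (2*P)/((2*G)) = (2*P)*(1/(2*G)) = P/G)
d(t(0), 6)*0 + F(12) = (6/(-3))*0 + 2*12*(4 + 12) = (6*(-1/3))*0 + 2*12*16 = -2*0 + 384 = 0 + 384 = 384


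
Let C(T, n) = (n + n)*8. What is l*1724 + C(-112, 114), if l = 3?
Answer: 6996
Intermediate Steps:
C(T, n) = 16*n (C(T, n) = (2*n)*8 = 16*n)
l*1724 + C(-112, 114) = 3*1724 + 16*114 = 5172 + 1824 = 6996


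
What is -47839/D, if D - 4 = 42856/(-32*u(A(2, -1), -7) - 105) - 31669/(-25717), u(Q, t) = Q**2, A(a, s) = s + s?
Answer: 286654206179/1070780631 ≈ 267.71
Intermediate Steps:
A(a, s) = 2*s
D = -1070780631/5992061 (D = 4 + (42856/(-32*(2*(-1))**2 - 105) - 31669/(-25717)) = 4 + (42856/(-32*(-2)**2 - 105) - 31669*(-1/25717)) = 4 + (42856/(-32*4 - 105) + 31669/25717) = 4 + (42856/(-128 - 105) + 31669/25717) = 4 + (42856/(-233) + 31669/25717) = 4 + (42856*(-1/233) + 31669/25717) = 4 + (-42856/233 + 31669/25717) = 4 - 1094748875/5992061 = -1070780631/5992061 ≈ -178.70)
-47839/D = -47839/(-1070780631/5992061) = -47839*(-5992061/1070780631) = 286654206179/1070780631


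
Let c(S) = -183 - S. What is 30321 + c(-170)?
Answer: 30308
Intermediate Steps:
30321 + c(-170) = 30321 + (-183 - 1*(-170)) = 30321 + (-183 + 170) = 30321 - 13 = 30308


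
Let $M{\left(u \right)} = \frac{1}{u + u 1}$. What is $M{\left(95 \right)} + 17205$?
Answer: $\frac{3268951}{190} \approx 17205.0$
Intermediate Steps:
$M{\left(u \right)} = \frac{1}{2 u}$ ($M{\left(u \right)} = \frac{1}{u + u} = \frac{1}{2 u}$)
$M{\left(95 \right)} + 17205 = \frac{1}{2 \cdot 95} + 17205 = \frac{1}{2} \cdot \frac{1}{95} + 17205 = \frac{1}{190} + 17205 = \frac{3268951}{190}$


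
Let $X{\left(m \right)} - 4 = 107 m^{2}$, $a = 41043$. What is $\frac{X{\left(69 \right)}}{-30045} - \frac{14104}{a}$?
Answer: $- \frac{7110777071}{411045645} \approx -17.299$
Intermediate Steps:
$X{\left(m \right)} = 4 + 107 m^{2}$
$\frac{X{\left(69 \right)}}{-30045} - \frac{14104}{a} = \frac{4 + 107 \cdot 69^{2}}{-30045} - \frac{14104}{41043} = \left(4 + 107 \cdot 4761\right) \left(- \frac{1}{30045}\right) - \frac{14104}{41043} = \left(4 + 509427\right) \left(- \frac{1}{30045}\right) - \frac{14104}{41043} = 509431 \left(- \frac{1}{30045}\right) - \frac{14104}{41043} = - \frac{509431}{30045} - \frac{14104}{41043} = - \frac{7110777071}{411045645}$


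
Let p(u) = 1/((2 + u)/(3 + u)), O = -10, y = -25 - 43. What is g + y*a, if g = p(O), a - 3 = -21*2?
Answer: 21223/8 ≈ 2652.9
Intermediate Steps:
a = -39 (a = 3 - 21*2 = 3 - 42 = -39)
y = -68
p(u) = (3 + u)/(2 + u) (p(u) = 1/((2 + u)/(3 + u)) = (3 + u)/(2 + u))
g = 7/8 (g = (3 - 10)/(2 - 10) = -7/(-8) = -⅛*(-7) = 7/8 ≈ 0.87500)
g + y*a = 7/8 - 68*(-39) = 7/8 + 2652 = 21223/8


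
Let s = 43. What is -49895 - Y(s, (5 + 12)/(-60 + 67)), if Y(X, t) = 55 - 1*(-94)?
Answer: -50044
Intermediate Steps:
Y(X, t) = 149 (Y(X, t) = 55 + 94 = 149)
-49895 - Y(s, (5 + 12)/(-60 + 67)) = -49895 - 1*149 = -49895 - 149 = -50044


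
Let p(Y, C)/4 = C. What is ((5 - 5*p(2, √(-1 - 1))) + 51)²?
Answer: 2336 - 2240*I*√2 ≈ 2336.0 - 3167.8*I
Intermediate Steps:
p(Y, C) = 4*C
((5 - 5*p(2, √(-1 - 1))) + 51)² = ((5 - 20*√(-1 - 1)) + 51)² = ((5 - 20*√(-2)) + 51)² = ((5 - 20*I*√2) + 51)² = (56 - 20*I*√2)²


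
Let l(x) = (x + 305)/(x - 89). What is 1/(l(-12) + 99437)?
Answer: 101/10042844 ≈ 1.0057e-5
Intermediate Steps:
l(x) = (305 + x)/(-89 + x)
1/(l(-12) + 99437) = 1/((305 - 12)/(-89 - 12) + 99437) = 1/(293/(-101) + 99437) = 1/(-1/101*293 + 99437) = 1/(-293/101 + 99437) = 1/(10042844/101) = 101/10042844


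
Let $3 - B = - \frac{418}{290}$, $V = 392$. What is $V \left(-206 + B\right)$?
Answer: $- \frac{11456592}{145} \approx -79011.0$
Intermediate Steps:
$B = \frac{644}{145}$ ($B = 3 - - \frac{418}{290} = 3 - \left(-418\right) \frac{1}{290} = 3 - - \frac{209}{145} = 3 + \frac{209}{145} = \frac{644}{145} \approx 4.4414$)
$V \left(-206 + B\right) = 392 \left(-206 + \frac{644}{145}\right) = 392 \left(- \frac{29226}{145}\right) = - \frac{11456592}{145}$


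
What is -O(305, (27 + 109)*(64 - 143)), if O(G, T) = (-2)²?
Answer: -4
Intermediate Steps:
O(G, T) = 4
-O(305, (27 + 109)*(64 - 143)) = -1*4 = -4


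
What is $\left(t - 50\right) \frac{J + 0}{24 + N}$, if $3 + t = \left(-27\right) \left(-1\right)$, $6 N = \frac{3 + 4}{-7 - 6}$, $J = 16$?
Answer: $- \frac{32448}{1865} \approx -17.398$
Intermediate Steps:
$N = - \frac{7}{78}$ ($N = \frac{\left(3 + 4\right) \frac{1}{-7 - 6}}{6} = \frac{7 \frac{1}{-13}}{6} = \frac{7 \left(- \frac{1}{13}\right)}{6} = \frac{1}{6} \left(- \frac{7}{13}\right) = - \frac{7}{78} \approx -0.089744$)
$t = 24$ ($t = -3 - -27 = -3 + 27 = 24$)
$\left(t - 50\right) \frac{J + 0}{24 + N} = \left(24 - 50\right) \frac{16 + 0}{24 - \frac{7}{78}} = - 26 \frac{16}{\frac{1865}{78}} = - 26 \cdot 16 \cdot \frac{78}{1865} = \left(-26\right) \frac{1248}{1865} = - \frac{32448}{1865}$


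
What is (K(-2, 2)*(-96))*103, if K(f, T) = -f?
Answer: -19776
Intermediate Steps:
(K(-2, 2)*(-96))*103 = (-1*(-2)*(-96))*103 = (2*(-96))*103 = -192*103 = -19776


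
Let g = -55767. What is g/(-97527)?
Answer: 641/1121 ≈ 0.57181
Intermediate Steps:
g/(-97527) = -55767/(-97527) = -55767*(-1/97527) = 641/1121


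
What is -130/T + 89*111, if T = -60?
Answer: 59287/6 ≈ 9881.2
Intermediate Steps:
-130/T + 89*111 = -130/(-60) + 89*111 = -130*(-1/60) + 9879 = 13/6 + 9879 = 59287/6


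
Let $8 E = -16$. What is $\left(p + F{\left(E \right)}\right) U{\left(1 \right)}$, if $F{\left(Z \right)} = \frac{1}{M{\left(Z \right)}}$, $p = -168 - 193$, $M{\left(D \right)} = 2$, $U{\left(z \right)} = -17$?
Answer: $\frac{12257}{2} \approx 6128.5$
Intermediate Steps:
$E = -2$ ($E = \frac{1}{8} \left(-16\right) = -2$)
$p = -361$
$F{\left(Z \right)} = \frac{1}{2}$
$\left(p + F{\left(E \right)}\right) U{\left(1 \right)} = \left(-361 + \frac{1}{2}\right) \left(-17\right) = \left(- \frac{721}{2}\right) \left(-17\right) = \frac{12257}{2}$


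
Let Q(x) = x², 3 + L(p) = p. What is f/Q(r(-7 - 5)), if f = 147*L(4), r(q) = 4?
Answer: 147/16 ≈ 9.1875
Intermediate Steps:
L(p) = -3 + p
f = 147 (f = 147*(-3 + 4) = 147*1 = 147)
f/Q(r(-7 - 5)) = 147/(4²) = 147/16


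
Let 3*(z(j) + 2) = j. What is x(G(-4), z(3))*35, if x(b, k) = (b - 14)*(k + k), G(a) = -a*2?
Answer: 420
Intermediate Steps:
z(j) = -2 + j/3
G(a) = -2*a
x(b, k) = 2*k*(-14 + b) (x(b, k) = (-14 + b)*(2*k) = 2*k*(-14 + b))
x(G(-4), z(3))*35 = (2*(-2 + (⅓)*3)*(-14 - 2*(-4)))*35 = (2*(-2 + 1)*(-14 + 8))*35 = (2*(-1)*(-6))*35 = 12*35 = 420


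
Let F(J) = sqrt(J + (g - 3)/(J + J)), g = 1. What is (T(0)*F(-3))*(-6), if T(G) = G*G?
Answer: 0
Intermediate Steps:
T(G) = G**2
F(J) = sqrt(J - 1/J) (F(J) = sqrt(J + (1 - 3)/(J + J)) = sqrt(J - 2*1/(2*J)) = sqrt(J - 1/J))
(T(0)*F(-3))*(-6) = (0**2*sqrt(-3 - 1/(-3)))*(-6) = (0*sqrt(-3 - 1*(-1/3)))*(-6) = (0*sqrt(-3 + 1/3))*(-6) = (0*sqrt(-8/3))*(-6) = (0*(2*I*sqrt(6)/3))*(-6) = 0*(-6) = 0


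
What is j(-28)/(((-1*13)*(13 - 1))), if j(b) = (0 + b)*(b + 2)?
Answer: -14/3 ≈ -4.6667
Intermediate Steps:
j(b) = b*(2 + b)
j(-28)/(((-1*13)*(13 - 1))) = (-28*(2 - 28))/(((-1*13)*(13 - 1))) = (-28*(-26))/((-13*12)) = 728/(-156) = 728*(-1/156) = -14/3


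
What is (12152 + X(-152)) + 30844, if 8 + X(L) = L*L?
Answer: 66092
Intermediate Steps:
X(L) = -8 + L² (X(L) = -8 + L*L = -8 + L²)
(12152 + X(-152)) + 30844 = (12152 + (-8 + (-152)²)) + 30844 = (12152 + (-8 + 23104)) + 30844 = (12152 + 23096) + 30844 = 35248 + 30844 = 66092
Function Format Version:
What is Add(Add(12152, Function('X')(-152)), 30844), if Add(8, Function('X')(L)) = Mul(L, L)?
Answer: 66092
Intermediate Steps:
Function('X')(L) = Add(-8, Pow(L, 2)) (Function('X')(L) = Add(-8, Mul(L, L)) = Add(-8, Pow(L, 2)))
Add(Add(12152, Function('X')(-152)), 30844) = Add(Add(12152, Add(-8, Pow(-152, 2))), 30844) = Add(Add(12152, Add(-8, 23104)), 30844) = Add(Add(12152, 23096), 30844) = Add(35248, 30844) = 66092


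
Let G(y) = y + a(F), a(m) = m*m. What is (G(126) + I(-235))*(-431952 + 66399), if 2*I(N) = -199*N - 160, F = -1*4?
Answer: -17140414617/2 ≈ -8.5702e+9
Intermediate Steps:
F = -4
a(m) = m²
G(y) = 16 + y (G(y) = y + (-4)² = y + 16 = 16 + y)
I(N) = -80 - 199*N/2 (I(N) = (-199*N - 160)/2 = (-160 - 199*N)/2 = -80 - 199*N/2)
(G(126) + I(-235))*(-431952 + 66399) = ((16 + 126) + (-80 - 199/2*(-235)))*(-431952 + 66399) = (142 + (-80 + 46765/2))*(-365553) = (142 + 46605/2)*(-365553) = (46889/2)*(-365553) = -17140414617/2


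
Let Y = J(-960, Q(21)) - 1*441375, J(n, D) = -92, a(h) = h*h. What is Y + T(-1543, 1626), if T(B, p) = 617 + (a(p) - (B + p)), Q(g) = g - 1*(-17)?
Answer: 2202943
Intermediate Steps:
Q(g) = 17 + g (Q(g) = g + 17 = 17 + g)
a(h) = h²
Y = -441467 (Y = -92 - 1*441375 = -92 - 441375 = -441467)
T(B, p) = 617 + p² - B - p (T(B, p) = 617 + (p² - (B + p)) = 617 + (p² + (-B - p)) = 617 + (p² - B - p) = 617 + p² - B - p)
Y + T(-1543, 1626) = -441467 + (617 + 1626² - 1*(-1543) - 1*1626) = -441467 + (617 + 2643876 + 1543 - 1626) = -441467 + 2644410 = 2202943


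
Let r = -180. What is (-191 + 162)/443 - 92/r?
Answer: 8884/19935 ≈ 0.44565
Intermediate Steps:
(-191 + 162)/443 - 92/r = (-191 + 162)/443 - 92/(-180) = -29*1/443 - 92*(-1/180) = -29/443 + 23/45 = 8884/19935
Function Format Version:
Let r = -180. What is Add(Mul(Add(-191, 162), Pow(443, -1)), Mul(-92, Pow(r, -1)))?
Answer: Rational(8884, 19935) ≈ 0.44565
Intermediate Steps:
Add(Mul(Add(-191, 162), Pow(443, -1)), Mul(-92, Pow(r, -1))) = Add(Mul(Add(-191, 162), Pow(443, -1)), Mul(-92, Pow(-180, -1))) = Add(Mul(-29, Rational(1, 443)), Mul(-92, Rational(-1, 180))) = Add(Rational(-29, 443), Rational(23, 45)) = Rational(8884, 19935)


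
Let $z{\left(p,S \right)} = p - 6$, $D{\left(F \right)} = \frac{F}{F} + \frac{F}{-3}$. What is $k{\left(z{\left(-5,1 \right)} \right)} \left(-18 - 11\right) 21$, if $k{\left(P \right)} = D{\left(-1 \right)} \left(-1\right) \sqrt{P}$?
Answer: $812 i \sqrt{11} \approx 2693.1 i$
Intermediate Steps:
$D{\left(F \right)} = 1 - \frac{F}{3}$ ($D{\left(F \right)} = 1 + F \left(- \frac{1}{3}\right) = 1 - \frac{F}{3}$)
$z{\left(p,S \right)} = -6 + p$ ($z{\left(p,S \right)} = p - 6 = -6 + p$)
$k{\left(P \right)} = - \frac{4 \sqrt{P}}{3}$ ($k{\left(P \right)} = \left(1 - - \frac{1}{3}\right) \left(-1\right) \sqrt{P} = \left(1 + \frac{1}{3}\right) \left(-1\right) \sqrt{P} = \frac{4}{3} \left(-1\right) \sqrt{P} = - \frac{4 \sqrt{P}}{3}$)
$k{\left(z{\left(-5,1 \right)} \right)} \left(-18 - 11\right) 21 = - \frac{4 \sqrt{-6 - 5}}{3} \left(-18 - 11\right) 21 = - \frac{4 \sqrt{-11}}{3} \left(-29\right) 21 = - \frac{4 i \sqrt{11}}{3} \left(-29\right) 21 = \frac{116 i \sqrt{11}}{3} \cdot 21 = 812 i \sqrt{11}$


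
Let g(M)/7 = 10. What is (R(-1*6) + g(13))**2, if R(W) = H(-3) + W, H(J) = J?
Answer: 3721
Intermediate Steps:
g(M) = 70 (g(M) = 7*10 = 70)
R(W) = -3 + W
(R(-1*6) + g(13))**2 = ((-3 - 1*6) + 70)**2 = ((-3 - 6) + 70)**2 = (-9 + 70)**2 = 61**2 = 3721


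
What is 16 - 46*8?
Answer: -352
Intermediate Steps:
16 - 46*8 = 16 - 368 = -352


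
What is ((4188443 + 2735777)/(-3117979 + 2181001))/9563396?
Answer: -1731055/2240172914322 ≈ -7.7273e-7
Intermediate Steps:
((4188443 + 2735777)/(-3117979 + 2181001))/9563396 = (6924220/(-936978))*(1/9563396) = (6924220*(-1/936978))*(1/9563396) = -3462110/468489*1/9563396 = -1731055/2240172914322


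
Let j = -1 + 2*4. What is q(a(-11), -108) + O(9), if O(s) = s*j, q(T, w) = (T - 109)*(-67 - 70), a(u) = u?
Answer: 16503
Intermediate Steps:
j = 7 (j = -1 + 8 = 7)
q(T, w) = 14933 - 137*T (q(T, w) = (-109 + T)*(-137) = 14933 - 137*T)
O(s) = 7*s (O(s) = s*7 = 7*s)
q(a(-11), -108) + O(9) = (14933 - 137*(-11)) + 7*9 = (14933 + 1507) + 63 = 16440 + 63 = 16503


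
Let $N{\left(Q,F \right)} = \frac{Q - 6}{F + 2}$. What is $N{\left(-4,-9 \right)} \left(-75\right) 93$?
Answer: $- \frac{69750}{7} \approx -9964.3$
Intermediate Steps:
$N{\left(Q,F \right)} = \frac{-6 + Q}{2 + F}$
$N{\left(-4,-9 \right)} \left(-75\right) 93 = \frac{-6 - 4}{2 - 9} \left(-75\right) 93 = \frac{1}{-7} \left(-10\right) \left(-75\right) 93 = \left(- \frac{1}{7}\right) \left(-10\right) \left(-75\right) 93 = \frac{10}{7} \left(-75\right) 93 = \left(- \frac{750}{7}\right) 93 = - \frac{69750}{7}$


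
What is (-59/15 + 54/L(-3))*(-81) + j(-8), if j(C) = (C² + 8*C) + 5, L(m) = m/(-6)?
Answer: -42122/5 ≈ -8424.4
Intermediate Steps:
L(m) = -m/6 (L(m) = m*(-⅙) = -m/6)
j(C) = 5 + C² + 8*C
(-59/15 + 54/L(-3))*(-81) + j(-8) = (-59/15 + 54/((-⅙*(-3))))*(-81) + (5 + (-8)² + 8*(-8)) = (-59*1/15 + 54/(½))*(-81) + (5 + 64 - 64) = (-59/15 + 54*2)*(-81) + 5 = (-59/15 + 108)*(-81) + 5 = (1561/15)*(-81) + 5 = -42147/5 + 5 = -42122/5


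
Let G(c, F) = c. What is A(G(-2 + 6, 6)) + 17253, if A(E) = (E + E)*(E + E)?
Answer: 17317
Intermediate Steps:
A(E) = 4*E**2 (A(E) = (2*E)*(2*E) = 4*E**2)
A(G(-2 + 6, 6)) + 17253 = 4*(-2 + 6)**2 + 17253 = 4*4**2 + 17253 = 4*16 + 17253 = 64 + 17253 = 17317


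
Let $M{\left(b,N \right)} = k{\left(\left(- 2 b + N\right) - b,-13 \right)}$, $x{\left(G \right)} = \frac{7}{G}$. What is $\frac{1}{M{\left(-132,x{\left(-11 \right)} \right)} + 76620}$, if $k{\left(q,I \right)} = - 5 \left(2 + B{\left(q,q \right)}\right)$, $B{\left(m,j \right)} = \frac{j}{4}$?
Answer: $\frac{44}{3349095} \approx 1.3138 \cdot 10^{-5}$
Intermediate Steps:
$B{\left(m,j \right)} = \frac{j}{4}$ ($B{\left(m,j \right)} = j \frac{1}{4} = \frac{j}{4}$)
$k{\left(q,I \right)} = -10 - \frac{5 q}{4}$ ($k{\left(q,I \right)} = - 5 \left(2 + \frac{q}{4}\right) = -10 - \frac{5 q}{4}$)
$M{\left(b,N \right)} = -10 - \frac{5 N}{4} + \frac{15 b}{4}$ ($M{\left(b,N \right)} = -10 - \frac{5 \left(\left(- 2 b + N\right) - b\right)}{4} = -10 - \frac{5 \left(\left(N - 2 b\right) - b\right)}{4} = -10 - \frac{5 \left(N - 3 b\right)}{4} = -10 - \left(- \frac{15 b}{4} + \frac{5 N}{4}\right) = -10 - \frac{5 N}{4} + \frac{15 b}{4}$)
$\frac{1}{M{\left(-132,x{\left(-11 \right)} \right)} + 76620} = \frac{1}{\left(-10 - \frac{5 \frac{7}{-11}}{4} + \frac{15}{4} \left(-132\right)\right) + 76620} = \frac{1}{\left(-10 - \frac{5 \cdot 7 \left(- \frac{1}{11}\right)}{4} - 495\right) + 76620} = \frac{1}{\left(-10 - - \frac{35}{44} - 495\right) + 76620} = \frac{1}{\left(-10 + \frac{35}{44} - 495\right) + 76620} = \frac{1}{- \frac{22185}{44} + 76620} = \frac{1}{\frac{3349095}{44}} = \frac{44}{3349095}$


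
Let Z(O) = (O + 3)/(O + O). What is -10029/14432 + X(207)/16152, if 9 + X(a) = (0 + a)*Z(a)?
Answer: -6691789/9712736 ≈ -0.68897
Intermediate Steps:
Z(O) = (3 + O)/(2*O) (Z(O) = (3 + O)/((2*O)) = (3 + O)*(1/(2*O)) = (3 + O)/(2*O))
X(a) = -15/2 + a/2 (X(a) = -9 + (0 + a)*((3 + a)/(2*a)) = -9 + a*((3 + a)/(2*a)) = -9 + (3/2 + a/2) = -15/2 + a/2)
-10029/14432 + X(207)/16152 = -10029/14432 + (-15/2 + (½)*207)/16152 = -10029*1/14432 + (-15/2 + 207/2)*(1/16152) = -10029/14432 + 96*(1/16152) = -10029/14432 + 4/673 = -6691789/9712736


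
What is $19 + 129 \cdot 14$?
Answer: $1825$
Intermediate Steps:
$19 + 129 \cdot 14 = 19 + 1806 = 1825$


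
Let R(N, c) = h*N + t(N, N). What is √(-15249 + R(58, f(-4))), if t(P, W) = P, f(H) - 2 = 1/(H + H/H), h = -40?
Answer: I*√17511 ≈ 132.33*I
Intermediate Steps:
f(H) = 2 + 1/(1 + H) (f(H) = 2 + 1/(H + H/H) = 2 + 1/(H + 1) = 2 + 1/(1 + H))
R(N, c) = -39*N (R(N, c) = -40*N + N = -39*N)
√(-15249 + R(58, f(-4))) = √(-15249 - 39*58) = √(-15249 - 2262) = √(-17511) = I*√17511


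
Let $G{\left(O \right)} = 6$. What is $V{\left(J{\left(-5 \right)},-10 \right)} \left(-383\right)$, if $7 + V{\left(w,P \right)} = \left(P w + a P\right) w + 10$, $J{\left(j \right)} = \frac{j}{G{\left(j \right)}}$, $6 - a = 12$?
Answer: $\frac{371893}{18} \approx 20661.0$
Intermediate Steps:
$a = -6$ ($a = 6 - 12 = -6$)
$J{\left(j \right)} = \frac{j}{6}$
$V{\left(w,P \right)} = 3 + w \left(- 6 P + P w\right)$ ($V{\left(w,P \right)} = -7 + \left(\left(P w - 6 P\right) w + 10\right) = -7 + \left(\left(- 6 P + P w\right) w + 10\right) = -7 + \left(w \left(- 6 P + P w\right) + 10\right) = -7 + \left(10 + w \left(- 6 P + P w\right)\right) = 3 + w \left(- 6 P + P w\right)$)
$V{\left(J{\left(-5 \right)},-10 \right)} \left(-383\right) = \left(3 - 10 \left(\frac{1}{6} \left(-5\right)\right)^{2} - - 60 \cdot \frac{1}{6} \left(-5\right)\right) \left(-383\right) = \left(3 - 10 \left(- \frac{5}{6}\right)^{2} - \left(-60\right) \left(- \frac{5}{6}\right)\right) \left(-383\right) = \left(3 - \frac{125}{18} - 50\right) \left(-383\right) = \left(- \frac{971}{18}\right) \left(-383\right) = \frac{371893}{18}$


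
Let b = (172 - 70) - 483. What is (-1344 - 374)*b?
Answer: 654558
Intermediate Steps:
b = -381 (b = 102 - 483 = -381)
(-1344 - 374)*b = (-1344 - 374)*(-381) = -1718*(-381) = 654558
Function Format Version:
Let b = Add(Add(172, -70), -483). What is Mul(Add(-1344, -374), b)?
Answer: 654558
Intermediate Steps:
b = -381 (b = Add(102, -483) = -381)
Mul(Add(-1344, -374), b) = Mul(Add(-1344, -374), -381) = Mul(-1718, -381) = 654558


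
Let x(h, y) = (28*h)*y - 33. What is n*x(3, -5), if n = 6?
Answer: -2718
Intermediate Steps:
x(h, y) = -33 + 28*h*y (x(h, y) = 28*h*y - 33 = -33 + 28*h*y)
n*x(3, -5) = 6*(-33 + 28*3*(-5)) = 6*(-33 - 420) = 6*(-453) = -2718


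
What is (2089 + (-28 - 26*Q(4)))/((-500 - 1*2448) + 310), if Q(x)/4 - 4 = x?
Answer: -1229/2638 ≈ -0.46588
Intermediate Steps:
Q(x) = 16 + 4*x
(2089 + (-28 - 26*Q(4)))/((-500 - 1*2448) + 310) = (2089 + (-28 - 26*(16 + 4*4)))/((-500 - 1*2448) + 310) = (2089 + (-28 - 26*(16 + 16)))/((-500 - 2448) + 310) = (2089 + (-28 - 26*32))/(-2948 + 310) = (2089 + (-28 - 832))/(-2638) = (2089 - 860)*(-1/2638) = 1229*(-1/2638) = -1229/2638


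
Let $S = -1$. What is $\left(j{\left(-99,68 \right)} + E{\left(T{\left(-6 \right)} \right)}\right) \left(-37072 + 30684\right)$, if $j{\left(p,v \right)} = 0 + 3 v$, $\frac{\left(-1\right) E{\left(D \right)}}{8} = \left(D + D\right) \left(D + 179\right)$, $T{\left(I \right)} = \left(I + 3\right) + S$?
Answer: $-72848752$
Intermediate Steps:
$T{\left(I \right)} = 2 + I$ ($T{\left(I \right)} = \left(I + 3\right) - 1 = \left(3 + I\right) - 1 = 2 + I$)
$E{\left(D \right)} = - 16 D \left(179 + D\right)$ ($E{\left(D \right)} = - 8 \left(D + D\right) \left(D + 179\right) = - 8 \cdot 2 D \left(179 + D\right) = - 16 D \left(179 + D\right)$)
$j{\left(p,v \right)} = 3 v$
$\left(j{\left(-99,68 \right)} + E{\left(T{\left(-6 \right)} \right)}\right) \left(-37072 + 30684\right) = \left(3 \cdot 68 - 16 \left(2 - 6\right) \left(179 + \left(2 - 6\right)\right)\right) \left(-37072 + 30684\right) = \left(204 - - 64 \left(179 - 4\right)\right) \left(-6388\right) = \left(204 - \left(-64\right) 175\right) \left(-6388\right) = \left(204 + 11200\right) \left(-6388\right) = 11404 \left(-6388\right) = -72848752$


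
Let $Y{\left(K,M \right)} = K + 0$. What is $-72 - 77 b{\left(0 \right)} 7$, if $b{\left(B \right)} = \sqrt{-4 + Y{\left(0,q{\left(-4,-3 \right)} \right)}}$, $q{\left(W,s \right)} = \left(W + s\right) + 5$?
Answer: $-72 - 1078 i \approx -72.0 - 1078.0 i$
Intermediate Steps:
$q{\left(W,s \right)} = 5 + W + s$
$Y{\left(K,M \right)} = K$
$b{\left(B \right)} = 2 i$ ($b{\left(B \right)} = \sqrt{-4 + 0} = \sqrt{-4} = 2 i$)
$-72 - 77 b{\left(0 \right)} 7 = -72 - 77 \cdot 2 i 7 = -72 - 77 \cdot 14 i = -72 - 1078 i$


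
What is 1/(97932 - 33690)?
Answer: 1/64242 ≈ 1.5566e-5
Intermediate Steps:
1/(97932 - 33690) = 1/64242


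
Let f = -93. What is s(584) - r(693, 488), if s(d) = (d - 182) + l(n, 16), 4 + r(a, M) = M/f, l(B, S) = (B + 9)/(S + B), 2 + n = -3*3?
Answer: 191044/465 ≈ 410.85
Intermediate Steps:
n = -11 (n = -2 - 3*3 = -2 - 9 = -11)
l(B, S) = (9 + B)/(B + S)
r(a, M) = -4 - M/93 (r(a, M) = -4 + M/(-93) = -4 + M*(-1/93) = -4 - M/93)
s(d) = -912/5 + d (s(d) = (d - 182) + (9 - 11)/(-11 + 16) = (-182 + d) - 2/5 = (-182 + d) + (⅕)*(-2) = (-182 + d) - ⅖ = -912/5 + d)
s(584) - r(693, 488) = (-912/5 + 584) - (-4 - 1/93*488) = 2008/5 - (-4 - 488/93) = 2008/5 - 1*(-860/93) = 2008/5 + 860/93 = 191044/465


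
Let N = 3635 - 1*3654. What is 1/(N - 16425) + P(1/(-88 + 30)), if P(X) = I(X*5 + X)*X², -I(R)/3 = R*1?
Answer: 6305/200526358 ≈ 3.1442e-5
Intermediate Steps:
I(R) = -3*R
P(X) = -18*X³ (P(X) = (-3*(X*5 + X))*X² = (-3*(5*X + X))*X² = (-18*X)*X² = -18*X³)
N = -19 (N = 3635 - 3654 = -19)
1/(N - 16425) + P(1/(-88 + 30)) = 1/(-19 - 16425) - 18/(-88 + 30)³ = 1/(-16444) - 18*(1/(-58))³ = -1/16444 - 18*(-1/58)³ = -1/16444 - 18*(-1/195112) = -1/16444 + 9/97556 = 6305/200526358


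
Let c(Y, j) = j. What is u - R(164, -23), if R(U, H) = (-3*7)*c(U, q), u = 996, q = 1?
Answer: 1017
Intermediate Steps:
R(U, H) = -21 (R(U, H) = -3*7*1 = -21*1 = -21)
u - R(164, -23) = 996 - 1*(-21) = 996 + 21 = 1017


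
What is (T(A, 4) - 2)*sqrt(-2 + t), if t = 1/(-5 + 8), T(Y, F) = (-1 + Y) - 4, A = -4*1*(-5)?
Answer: 13*I*sqrt(15)/3 ≈ 16.783*I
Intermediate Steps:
A = 20 (A = -4*(-5) = 20)
T(Y, F) = -5 + Y
t = 1/3 ≈ 0.33333
(T(A, 4) - 2)*sqrt(-2 + t) = ((-5 + 20) - 2)*sqrt(-2 + 1/3) = (15 - 2)*sqrt(-5/3) = 13*(I*sqrt(15)/3) = 13*I*sqrt(15)/3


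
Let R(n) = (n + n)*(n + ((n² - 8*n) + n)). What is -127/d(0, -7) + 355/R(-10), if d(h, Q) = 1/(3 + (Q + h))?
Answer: 325049/640 ≈ 507.89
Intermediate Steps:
d(h, Q) = 1/(3 + Q + h)
R(n) = 2*n*(n² - 6*n) (R(n) = (2*n)*(n + (n² - 7*n)) = (2*n)*(n² - 6*n) = 2*n*(n² - 6*n))
-127/d(0, -7) + 355/R(-10) = -127/(1/(3 - 7 + 0)) + 355/((2*(-10)²*(-6 - 10))) = -127/(1/(-4)) + 355/((2*100*(-16))) = -127/(-¼) + 355/(-3200) = -127*(-4) + 355*(-1/3200) = 508 - 71/640 = 325049/640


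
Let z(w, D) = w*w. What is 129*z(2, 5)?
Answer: 516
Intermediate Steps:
z(w, D) = w**2
129*z(2, 5) = 129*2**2 = 129*4 = 516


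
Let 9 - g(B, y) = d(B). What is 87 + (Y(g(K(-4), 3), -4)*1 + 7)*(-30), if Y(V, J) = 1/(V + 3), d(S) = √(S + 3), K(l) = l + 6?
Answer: -17457/139 - 30*√5/139 ≈ -126.07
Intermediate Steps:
K(l) = 6 + l
d(S) = √(3 + S)
g(B, y) = 9 - √(3 + B)
Y(V, J) = 1/(3 + V)
87 + (Y(g(K(-4), 3), -4)*1 + 7)*(-30) = 87 + (1/(3 + (9 - √(3 + (6 - 4)))) + 7)*(-30) = 87 + (1/(3 + (9 - √(3 + 2))) + 7)*(-30) = 87 + (1/(3 + (9 - √5)) + 7)*(-30) = 87 + (1/(12 - √5) + 7)*(-30) = 87 + (7 + 1/(12 - √5))*(-30) = 87 + (-210 - 30/(12 - √5)) = -123 - 30/(12 - √5)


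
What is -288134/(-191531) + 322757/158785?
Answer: 107569328157/30412249835 ≈ 3.5370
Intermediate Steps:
-288134/(-191531) + 322757/158785 = -288134*(-1/191531) + 322757*(1/158785) = 288134/191531 + 322757/158785 = 107569328157/30412249835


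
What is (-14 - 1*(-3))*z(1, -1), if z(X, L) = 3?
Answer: -33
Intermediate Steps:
(-14 - 1*(-3))*z(1, -1) = (-14 - 1*(-3))*3 = (-14 + 3)*3 = -11*3 = -33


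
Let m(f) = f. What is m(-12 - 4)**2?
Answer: 256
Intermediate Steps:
m(-12 - 4)**2 = (-12 - 4)**2 = (-16)**2 = 256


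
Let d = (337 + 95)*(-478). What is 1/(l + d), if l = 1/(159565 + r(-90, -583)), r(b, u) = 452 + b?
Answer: -159927/33024285791 ≈ -4.8427e-6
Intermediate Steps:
d = -206496 (d = 432*(-478) = -206496)
l = 1/159927 (l = 1/(159565 + (452 - 90)) = 1/(159565 + 362) = 1/159927 ≈ 6.2529e-6)
1/(l + d) = 1/(1/159927 - 206496) = 1/(-33024285791/159927) = -159927/33024285791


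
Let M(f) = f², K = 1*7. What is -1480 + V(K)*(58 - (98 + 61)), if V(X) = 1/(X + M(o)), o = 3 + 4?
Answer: -82981/56 ≈ -1481.8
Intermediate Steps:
K = 7
o = 7
V(X) = 1/(49 + X) (V(X) = 1/(X + 7²) = 1/(X + 49) = 1/(49 + X))
-1480 + V(K)*(58 - (98 + 61)) = -1480 + (58 - (98 + 61))/(49 + 7) = -1480 + (58 - 1*159)/56 = -1480 + (58 - 159)/56 = -1480 + (1/56)*(-101) = -1480 - 101/56 = -82981/56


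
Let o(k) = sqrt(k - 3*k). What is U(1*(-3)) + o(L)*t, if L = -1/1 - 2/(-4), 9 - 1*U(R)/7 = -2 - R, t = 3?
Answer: 59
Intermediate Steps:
U(R) = 77 + 7*R (U(R) = 63 - 7*(-2 - R) = 63 + (14 + 7*R) = 77 + 7*R)
L = -1/2 (L = -1*1 - 2*(-1/4) = -1 + 1/2 = -1/2 ≈ -0.50000)
o(k) = sqrt(2)*sqrt(-k) (o(k) = sqrt(-2*k) = sqrt(2)*sqrt(-k))
U(1*(-3)) + o(L)*t = (77 + 7*(1*(-3))) + (sqrt(2)*sqrt(-1*(-1/2)))*3 = (77 + 7*(-3)) + (sqrt(2)*sqrt(1/2))*3 = (77 - 21) + (sqrt(2)*(sqrt(2)/2))*3 = 56 + 1*3 = 56 + 3 = 59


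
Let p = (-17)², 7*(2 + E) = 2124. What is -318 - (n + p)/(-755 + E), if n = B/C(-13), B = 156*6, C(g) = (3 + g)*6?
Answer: -5038681/15875 ≈ -317.40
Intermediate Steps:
E = 2110/7 (E = -2 + (⅐)*2124 = -2 + 2124/7 = 2110/7 ≈ 301.43)
p = 289
C(g) = 18 + 6*g
B = 936
n = -78/5 (n = 936/(18 + 6*(-13)) = 936/(18 - 78) = 936/(-60) = 936*(-1/60) = -78/5 ≈ -15.600)
-318 - (n + p)/(-755 + E) = -318 - (-78/5 + 289)/(-755 + 2110/7) = -318 - 1367/(5*(-3175/7)) = -318 - 1367*(-7)/(5*3175) = -318 - 1*(-9569/15875) = -318 + 9569/15875 = -5038681/15875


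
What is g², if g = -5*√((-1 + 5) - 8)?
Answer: -100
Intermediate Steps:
g = -10*I (g = -5*√(4 - 8) = -10*I ≈ -10.0*I)
g² = (-10*I)² = -100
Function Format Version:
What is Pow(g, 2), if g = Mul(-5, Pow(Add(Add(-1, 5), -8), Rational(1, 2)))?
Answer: -100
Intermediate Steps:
g = Mul(-10, I) (g = Mul(-5, Pow(Add(4, -8), Rational(1, 2))) = Mul(-5, Pow(-4, Rational(1, 2))) = Mul(-5, Mul(2, I)) = Mul(-10, I) ≈ Mul(-10.000, I))
Pow(g, 2) = Pow(Mul(-10, I), 2) = -100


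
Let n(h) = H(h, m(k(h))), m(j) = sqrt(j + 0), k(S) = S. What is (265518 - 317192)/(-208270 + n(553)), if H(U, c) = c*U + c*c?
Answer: 5366784129/21488619856 + 14287861*sqrt(553)/21488619856 ≈ 0.26539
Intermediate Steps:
m(j) = sqrt(j)
H(U, c) = c**2 + U*c (H(U, c) = U*c + c**2 = c**2 + U*c)
n(h) = sqrt(h)*(h + sqrt(h))
(265518 - 317192)/(-208270 + n(553)) = (265518 - 317192)/(-208270 + (553 + 553**(3/2))) = -51674/(-208270 + (553 + 553*sqrt(553))) = -51674/(-207717 + 553*sqrt(553))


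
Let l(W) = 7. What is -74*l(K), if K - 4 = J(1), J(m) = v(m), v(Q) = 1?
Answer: -518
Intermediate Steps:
J(m) = 1
K = 5 (K = 4 + 1 = 5)
-74*l(K) = -74*7 = -518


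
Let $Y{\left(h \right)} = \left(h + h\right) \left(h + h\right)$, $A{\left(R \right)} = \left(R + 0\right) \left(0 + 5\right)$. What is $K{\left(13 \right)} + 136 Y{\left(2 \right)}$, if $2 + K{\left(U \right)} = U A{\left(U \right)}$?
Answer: $3019$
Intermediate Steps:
$A{\left(R \right)} = 5 R$ ($A{\left(R \right)} = R 5 = 5 R$)
$Y{\left(h \right)} = 4 h^{2}$ ($Y{\left(h \right)} = 2 h 2 h = 4 h^{2}$)
$K{\left(U \right)} = -2 + 5 U^{2}$ ($K{\left(U \right)} = -2 + U 5 U = -2 + 5 U^{2}$)
$K{\left(13 \right)} + 136 Y{\left(2 \right)} = \left(-2 + 5 \cdot 13^{2}\right) + 136 \cdot 4 \cdot 2^{2} = \left(-2 + 5 \cdot 169\right) + 136 \cdot 4 \cdot 4 = \left(-2 + 845\right) + 136 \cdot 16 = 843 + 2176 = 3019$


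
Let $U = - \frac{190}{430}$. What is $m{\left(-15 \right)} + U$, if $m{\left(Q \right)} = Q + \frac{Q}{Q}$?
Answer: $- \frac{621}{43} \approx -14.442$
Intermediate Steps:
$m{\left(Q \right)} = 1 + Q$ ($m{\left(Q \right)} = Q + 1 = 1 + Q$)
$U = - \frac{19}{43}$ ($U = \left(-190\right) \frac{1}{430} = - \frac{19}{43} \approx -0.44186$)
$m{\left(-15 \right)} + U = \left(1 - 15\right) - \frac{19}{43} = -14 - \frac{19}{43} = - \frac{621}{43}$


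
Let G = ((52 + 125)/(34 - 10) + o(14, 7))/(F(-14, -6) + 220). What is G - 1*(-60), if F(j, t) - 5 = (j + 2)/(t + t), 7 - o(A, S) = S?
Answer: 108539/1808 ≈ 60.033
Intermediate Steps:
o(A, S) = 7 - S
F(j, t) = 5 + (2 + j)/(2*t) (F(j, t) = 5 + (j + 2)/(t + t) = 5 + (2 + j)/((2*t)) = 5 + (2 + j)*(1/(2*t)) = 5 + (2 + j)/(2*t))
G = 59/1808 (G = ((52 + 125)/(34 - 10) + (7 - 1*7))/((½)*(2 - 14 + 10*(-6))/(-6) + 220) = (177/24 + (7 - 7))/((½)*(-⅙)*(2 - 14 - 60) + 220) = (177*(1/24) + 0)/((½)*(-⅙)*(-72) + 220) = (59/8 + 0)/(6 + 220) = (59/8)/226 = (59/8)*(1/226) = 59/1808 ≈ 0.032633)
G - 1*(-60) = 59/1808 - 1*(-60) = 59/1808 + 60 = 108539/1808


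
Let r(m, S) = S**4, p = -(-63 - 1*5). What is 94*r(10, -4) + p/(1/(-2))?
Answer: 23928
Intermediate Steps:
p = 68 (p = -(-63 - 5) = -1*(-68) = 68)
94*r(10, -4) + p/(1/(-2)) = 94*(-4)**4 + 68/(1/(-2)) = 94*256 + 68/(-1/2) = 24064 + 68*(-2) = 24064 - 136 = 23928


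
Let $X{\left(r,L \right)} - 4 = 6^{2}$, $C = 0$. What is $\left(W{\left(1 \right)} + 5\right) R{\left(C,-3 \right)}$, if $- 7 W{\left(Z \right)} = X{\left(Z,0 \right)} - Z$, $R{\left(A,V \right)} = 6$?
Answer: $- \frac{24}{7} \approx -3.4286$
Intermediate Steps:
$X{\left(r,L \right)} = 40$ ($X{\left(r,L \right)} = 4 + 6^{2} = 4 + 36 = 40$)
$W{\left(Z \right)} = - \frac{40}{7} + \frac{Z}{7}$ ($W{\left(Z \right)} = - \frac{40 - Z}{7} = - \frac{40}{7} + \frac{Z}{7}$)
$\left(W{\left(1 \right)} + 5\right) R{\left(C,-3 \right)} = \left(\left(- \frac{40}{7} + \frac{1}{7} \cdot 1\right) + 5\right) 6 = \left(\left(- \frac{40}{7} + \frac{1}{7}\right) + 5\right) 6 = \left(- \frac{39}{7} + 5\right) 6 = \left(- \frac{4}{7}\right) 6 = - \frac{24}{7}$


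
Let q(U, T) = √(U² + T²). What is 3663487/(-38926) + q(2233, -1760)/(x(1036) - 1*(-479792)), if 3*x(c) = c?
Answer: -3663487/38926 + 33*√66809/1440412 ≈ -94.108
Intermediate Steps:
x(c) = c/3
q(U, T) = √(T² + U²)
3663487/(-38926) + q(2233, -1760)/(x(1036) - 1*(-479792)) = 3663487/(-38926) + √((-1760)² + 2233²)/((⅓)*1036 - 1*(-479792)) = 3663487*(-1/38926) + √(3097600 + 4986289)/(1036/3 + 479792) = -3663487/38926 + √8083889/(1440412/3) = -3663487/38926 + (11*√66809)*(3/1440412) = -3663487/38926 + 33*√66809/1440412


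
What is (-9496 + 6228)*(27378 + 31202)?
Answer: -191439440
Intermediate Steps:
(-9496 + 6228)*(27378 + 31202) = -3268*58580 = -191439440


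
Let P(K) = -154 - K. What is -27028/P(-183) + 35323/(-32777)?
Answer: -30583487/32777 ≈ -933.08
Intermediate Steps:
-27028/P(-183) + 35323/(-32777) = -27028/(-154 - 1*(-183)) + 35323/(-32777) = -27028/(-154 + 183) + 35323*(-1/32777) = -27028/29 - 35323/32777 = -27028*1/29 - 35323/32777 = -932 - 35323/32777 = -30583487/32777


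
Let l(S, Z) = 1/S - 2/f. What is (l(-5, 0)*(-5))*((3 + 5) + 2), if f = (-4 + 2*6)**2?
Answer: 185/16 ≈ 11.563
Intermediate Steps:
f = 64 (f = (-4 + 12)**2 = 8**2 = 64)
l(S, Z) = -1/32 + 1/S (l(S, Z) = 1/S - 2/64 = 1/S - 2*1/64 = 1/S - 1/32 = -1/32 + 1/S)
(l(-5, 0)*(-5))*((3 + 5) + 2) = (((1/32)*(32 - 1*(-5))/(-5))*(-5))*((3 + 5) + 2) = (((1/32)*(-1/5)*(32 + 5))*(-5))*(8 + 2) = (((1/32)*(-1/5)*37)*(-5))*10 = -37/160*(-5)*10 = (37/32)*10 = 185/16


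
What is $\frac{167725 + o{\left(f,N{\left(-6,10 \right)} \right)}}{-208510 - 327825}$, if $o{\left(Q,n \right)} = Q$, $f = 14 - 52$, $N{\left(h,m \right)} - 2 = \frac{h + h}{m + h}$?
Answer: $- \frac{167687}{536335} \approx -0.31265$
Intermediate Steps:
$N{\left(h,m \right)} = 2 + \frac{2 h}{h + m}$ ($N{\left(h,m \right)} = 2 + \frac{h + h}{m + h} = 2 + \frac{2 h}{h + m}$)
$f = -38$ ($f = 14 - 52 = -38$)
$\frac{167725 + o{\left(f,N{\left(-6,10 \right)} \right)}}{-208510 - 327825} = \frac{167725 - 38}{-208510 - 327825} = \frac{167687}{-536335} = 167687 \left(- \frac{1}{536335}\right) = - \frac{167687}{536335}$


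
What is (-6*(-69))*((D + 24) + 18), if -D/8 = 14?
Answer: -28980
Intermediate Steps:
D = -112 (D = -8*14 = -112)
(-6*(-69))*((D + 24) + 18) = (-6*(-69))*((-112 + 24) + 18) = 414*(-88 + 18) = 414*(-70) = -28980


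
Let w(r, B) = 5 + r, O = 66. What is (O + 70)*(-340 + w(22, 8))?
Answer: -42568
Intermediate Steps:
(O + 70)*(-340 + w(22, 8)) = (66 + 70)*(-340 + (5 + 22)) = 136*(-340 + 27) = 136*(-313) = -42568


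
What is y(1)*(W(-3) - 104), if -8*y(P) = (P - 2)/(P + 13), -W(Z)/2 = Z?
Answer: -7/8 ≈ -0.87500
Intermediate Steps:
W(Z) = -2*Z
y(P) = -(-2 + P)/(8*(13 + P)) (y(P) = -(P - 2)/(8*(P + 13)) = -(-2 + P)/(8*(13 + P)))
y(1)*(W(-3) - 104) = ((2 - 1*1)/(8*(13 + 1)))*(-2*(-3) - 104) = ((⅛)*(2 - 1)/14)*(6 - 104) = ((⅛)*(1/14)*1)*(-98) = (1/112)*(-98) = -7/8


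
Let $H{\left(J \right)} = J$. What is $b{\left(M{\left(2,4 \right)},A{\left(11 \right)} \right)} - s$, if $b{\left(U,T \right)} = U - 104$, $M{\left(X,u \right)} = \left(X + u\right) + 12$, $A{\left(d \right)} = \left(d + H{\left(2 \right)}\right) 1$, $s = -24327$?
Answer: $24241$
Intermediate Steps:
$A{\left(d \right)} = 2 + d$ ($A{\left(d \right)} = \left(d + 2\right) 1 = \left(2 + d\right) 1 = 2 + d$)
$M{\left(X,u \right)} = 12 + X + u$
$b{\left(U,T \right)} = -104 + U$
$b{\left(M{\left(2,4 \right)},A{\left(11 \right)} \right)} - s = \left(-104 + \left(12 + 2 + 4\right)\right) - -24327 = \left(-104 + 18\right) + 24327 = -86 + 24327 = 24241$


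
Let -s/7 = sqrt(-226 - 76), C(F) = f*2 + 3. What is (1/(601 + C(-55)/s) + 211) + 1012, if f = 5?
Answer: 6537008183039/5345052567 - 91*I*sqrt(302)/5345052567 ≈ 1223.0 - 2.9586e-7*I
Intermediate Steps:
C(F) = 13 (C(F) = 5*2 + 3 = 10 + 3 = 13)
s = -7*I*sqrt(302) (s = -7*sqrt(-226 - 76) = -7*I*sqrt(302) ≈ -121.65*I)
(1/(601 + C(-55)/s) + 211) + 1012 = (1/(601 + 13/((-7*I*sqrt(302)))) + 211) + 1012 = (1/(601 + 13*(I*sqrt(302)/2114)) + 211) + 1012 = (1/(601 + 13*I*sqrt(302)/2114) + 211) + 1012 = (211 + 1/(601 + 13*I*sqrt(302)/2114)) + 1012 = 1223 + 1/(601 + 13*I*sqrt(302)/2114)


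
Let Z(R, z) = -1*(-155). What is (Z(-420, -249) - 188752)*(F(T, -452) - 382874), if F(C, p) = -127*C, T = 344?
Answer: 80448313514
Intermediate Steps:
Z(R, z) = 155
(Z(-420, -249) - 188752)*(F(T, -452) - 382874) = (155 - 188752)*(-127*344 - 382874) = -188597*(-43688 - 382874) = -188597*(-426562) = 80448313514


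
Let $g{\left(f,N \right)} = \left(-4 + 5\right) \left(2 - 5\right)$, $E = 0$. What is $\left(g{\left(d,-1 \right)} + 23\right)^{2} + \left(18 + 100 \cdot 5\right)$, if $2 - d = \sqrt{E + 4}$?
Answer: $918$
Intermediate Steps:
$d = 0$ ($d = 2 - \sqrt{0 + 4} = 2 - \sqrt{4} = 2 - 2 = 0$)
$g{\left(f,N \right)} = -3$ ($g{\left(f,N \right)} = 1 \left(-3\right) = -3$)
$\left(g{\left(d,-1 \right)} + 23\right)^{2} + \left(18 + 100 \cdot 5\right) = \left(-3 + 23\right)^{2} + \left(18 + 100 \cdot 5\right) = 20^{2} + \left(18 + 500\right) = 400 + 518 = 918$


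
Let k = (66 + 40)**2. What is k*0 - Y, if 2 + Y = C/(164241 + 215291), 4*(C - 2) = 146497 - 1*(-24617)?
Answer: 1432567/759064 ≈ 1.8873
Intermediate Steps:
C = 85561/2 (C = 2 + (146497 - 1*(-24617))/4 = 2 + (146497 + 24617)/4 = 2 + (1/4)*171114 = 2 + 85557/2 = 85561/2 ≈ 42781.)
k = 11236 (k = 106**2 = 11236)
Y = -1432567/759064 (Y = -2 + 85561/(2*(164241 + 215291)) = -2 + (85561/2)/379532 = -2 + (85561/2)*(1/379532) = -2 + 85561/759064 = -1432567/759064 ≈ -1.8873)
k*0 - Y = 11236*0 - 1*(-1432567/759064) = 0 + 1432567/759064 = 1432567/759064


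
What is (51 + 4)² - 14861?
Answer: -11836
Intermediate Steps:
(51 + 4)² - 14861 = 55² - 14861 = 3025 - 14861 = -11836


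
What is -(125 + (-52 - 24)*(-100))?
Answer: -7725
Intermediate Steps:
-(125 + (-52 - 24)*(-100)) = -(125 - 76*(-100)) = -(125 + 7600) = -1*7725 = -7725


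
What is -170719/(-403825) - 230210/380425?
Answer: -1120751107/6145005025 ≈ -0.18238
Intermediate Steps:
-170719/(-403825) - 230210/380425 = -170719*(-1/403825) - 230210*1/380425 = 170719/403825 - 46042/76085 = -1120751107/6145005025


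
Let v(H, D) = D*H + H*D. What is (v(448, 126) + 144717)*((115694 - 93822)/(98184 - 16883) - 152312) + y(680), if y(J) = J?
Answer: -3190046464867840/81301 ≈ -3.9237e+10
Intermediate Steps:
v(H, D) = 2*D*H (v(H, D) = D*H + D*H = 2*D*H)
(v(448, 126) + 144717)*((115694 - 93822)/(98184 - 16883) - 152312) + y(680) = (2*126*448 + 144717)*((115694 - 93822)/(98184 - 16883) - 152312) + 680 = (112896 + 144717)*(21872/81301 - 152312) + 680 = 257613*(21872*(1/81301) - 152312) + 680 = 257613*(21872/81301 - 152312) + 680 = 257613*(-12383096040/81301) + 680 = -3190046520152520/81301 + 680 = -3190046464867840/81301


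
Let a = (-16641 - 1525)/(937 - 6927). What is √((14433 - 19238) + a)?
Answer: 42*I*√24418235/2995 ≈ 69.296*I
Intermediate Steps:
a = 9083/2995 (a = -18166/(-5990) = -18166*(-1/5990) = 9083/2995 ≈ 3.0327)
√((14433 - 19238) + a) = √((14433 - 19238) + 9083/2995) = √(-4805 + 9083/2995) = √(-14381892/2995) = 42*I*√24418235/2995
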